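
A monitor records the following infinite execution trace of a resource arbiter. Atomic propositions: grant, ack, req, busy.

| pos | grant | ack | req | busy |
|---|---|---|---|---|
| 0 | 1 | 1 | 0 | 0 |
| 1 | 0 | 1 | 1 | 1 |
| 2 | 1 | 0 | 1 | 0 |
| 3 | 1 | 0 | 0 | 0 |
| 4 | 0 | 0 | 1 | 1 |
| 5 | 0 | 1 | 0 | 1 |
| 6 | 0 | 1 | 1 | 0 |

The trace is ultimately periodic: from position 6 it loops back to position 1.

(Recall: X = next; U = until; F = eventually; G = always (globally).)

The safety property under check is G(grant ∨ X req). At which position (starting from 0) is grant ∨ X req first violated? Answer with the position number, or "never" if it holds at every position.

Check grant ∨ X req at each position in order: 0 ✓, 1 ✓, 2 ✓, 3 ✓.
At position 4 the labels are {busy, req} and the next position 5 has {ack, busy}, so grant ∨ X req is false there. This is the first violation.

4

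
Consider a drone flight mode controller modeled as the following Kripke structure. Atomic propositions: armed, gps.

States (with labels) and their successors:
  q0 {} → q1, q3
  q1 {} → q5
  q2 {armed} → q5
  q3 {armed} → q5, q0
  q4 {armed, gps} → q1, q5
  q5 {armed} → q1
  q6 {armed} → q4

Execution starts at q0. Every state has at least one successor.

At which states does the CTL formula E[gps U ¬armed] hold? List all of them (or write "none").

{q0, q1, q4}

States satisfying gps: {q4}.
States satisfying ¬armed: {q0, q1}.
States satisfying E[gps U ¬armed]: {q0, q1, q4}.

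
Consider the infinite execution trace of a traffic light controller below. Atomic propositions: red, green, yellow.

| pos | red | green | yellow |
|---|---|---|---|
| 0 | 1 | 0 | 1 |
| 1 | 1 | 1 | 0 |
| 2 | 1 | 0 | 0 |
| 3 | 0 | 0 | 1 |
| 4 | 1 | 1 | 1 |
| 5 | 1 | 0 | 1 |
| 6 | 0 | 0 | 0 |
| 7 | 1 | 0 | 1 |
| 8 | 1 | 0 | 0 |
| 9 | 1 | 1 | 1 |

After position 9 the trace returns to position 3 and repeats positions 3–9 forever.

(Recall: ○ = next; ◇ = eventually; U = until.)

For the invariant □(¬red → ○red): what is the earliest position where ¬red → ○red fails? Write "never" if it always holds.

¬red → ○red holds at every position 0..9, and those are all the positions the trace ever visits, so the invariant □(¬red → ○red) is never violated.

never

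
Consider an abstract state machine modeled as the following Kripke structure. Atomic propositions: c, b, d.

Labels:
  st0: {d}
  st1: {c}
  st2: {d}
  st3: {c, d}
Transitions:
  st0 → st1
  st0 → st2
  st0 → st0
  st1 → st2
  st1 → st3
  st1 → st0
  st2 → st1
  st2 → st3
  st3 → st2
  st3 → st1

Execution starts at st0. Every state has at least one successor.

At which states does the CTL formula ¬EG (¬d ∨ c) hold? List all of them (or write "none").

{st0, st2}

States satisfying ¬d ∨ c: {st1, st3}.
States satisfying EG (¬d ∨ c): {st1, st3}.
States satisfying ¬EG (¬d ∨ c): {st0, st2}.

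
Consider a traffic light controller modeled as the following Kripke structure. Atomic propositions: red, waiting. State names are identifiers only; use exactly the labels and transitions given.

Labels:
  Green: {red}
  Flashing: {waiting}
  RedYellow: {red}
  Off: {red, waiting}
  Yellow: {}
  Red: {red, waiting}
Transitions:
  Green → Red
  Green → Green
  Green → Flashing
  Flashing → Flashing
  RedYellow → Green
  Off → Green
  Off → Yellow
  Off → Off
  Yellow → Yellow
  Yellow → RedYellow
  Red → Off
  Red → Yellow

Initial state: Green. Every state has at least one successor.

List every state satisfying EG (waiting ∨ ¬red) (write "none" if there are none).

States satisfying waiting ∨ ¬red: {Flashing, Off, Yellow, Red}.
States satisfying EG (waiting ∨ ¬red): {Flashing, Off, Yellow, Red}.

{Flashing, Off, Yellow, Red}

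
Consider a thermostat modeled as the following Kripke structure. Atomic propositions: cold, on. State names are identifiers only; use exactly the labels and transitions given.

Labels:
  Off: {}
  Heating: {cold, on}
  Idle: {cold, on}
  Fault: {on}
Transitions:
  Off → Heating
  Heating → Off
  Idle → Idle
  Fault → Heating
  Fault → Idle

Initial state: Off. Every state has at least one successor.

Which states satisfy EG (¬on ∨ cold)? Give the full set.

States satisfying ¬on ∨ cold: {Off, Heating, Idle}.
States satisfying EG (¬on ∨ cold): {Off, Heating, Idle}.

{Off, Heating, Idle}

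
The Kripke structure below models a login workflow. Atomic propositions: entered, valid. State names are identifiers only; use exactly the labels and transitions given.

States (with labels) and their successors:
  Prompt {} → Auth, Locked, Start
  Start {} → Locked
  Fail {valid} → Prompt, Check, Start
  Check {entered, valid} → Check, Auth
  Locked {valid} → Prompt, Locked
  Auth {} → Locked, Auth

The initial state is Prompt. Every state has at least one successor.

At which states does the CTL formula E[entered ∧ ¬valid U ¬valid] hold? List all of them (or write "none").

{Prompt, Start, Auth}

States satisfying entered ∧ ¬valid: ∅.
States satisfying ¬valid: {Prompt, Start, Auth}.
States satisfying E[entered ∧ ¬valid U ¬valid]: {Prompt, Start, Auth}.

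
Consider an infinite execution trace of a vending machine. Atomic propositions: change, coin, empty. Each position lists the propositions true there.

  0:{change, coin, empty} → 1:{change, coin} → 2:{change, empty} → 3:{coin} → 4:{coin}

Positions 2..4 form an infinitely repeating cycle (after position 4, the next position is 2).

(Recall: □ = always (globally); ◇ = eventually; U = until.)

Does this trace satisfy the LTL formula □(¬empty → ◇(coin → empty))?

Holds

¬empty → ◇(coin → empty) holds at every position 0..4, and those are all positions ever visited, so □(¬empty → ◇(coin → empty)) holds.
Positions where ¬empty holds: 1, 3, 4.
Check ◇(coin → empty) at each: 1→ok, 3→ok, 4→ok.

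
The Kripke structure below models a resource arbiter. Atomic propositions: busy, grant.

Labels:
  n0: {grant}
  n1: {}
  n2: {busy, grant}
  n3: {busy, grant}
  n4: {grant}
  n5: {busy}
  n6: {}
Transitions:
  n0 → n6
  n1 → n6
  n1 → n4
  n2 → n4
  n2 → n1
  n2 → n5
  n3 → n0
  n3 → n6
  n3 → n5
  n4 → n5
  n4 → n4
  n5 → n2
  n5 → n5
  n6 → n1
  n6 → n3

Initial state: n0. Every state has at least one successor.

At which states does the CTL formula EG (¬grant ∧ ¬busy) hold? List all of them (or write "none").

States satisfying ¬grant ∧ ¬busy: {n1, n6}.
States satisfying EG (¬grant ∧ ¬busy): {n1, n6}.

{n1, n6}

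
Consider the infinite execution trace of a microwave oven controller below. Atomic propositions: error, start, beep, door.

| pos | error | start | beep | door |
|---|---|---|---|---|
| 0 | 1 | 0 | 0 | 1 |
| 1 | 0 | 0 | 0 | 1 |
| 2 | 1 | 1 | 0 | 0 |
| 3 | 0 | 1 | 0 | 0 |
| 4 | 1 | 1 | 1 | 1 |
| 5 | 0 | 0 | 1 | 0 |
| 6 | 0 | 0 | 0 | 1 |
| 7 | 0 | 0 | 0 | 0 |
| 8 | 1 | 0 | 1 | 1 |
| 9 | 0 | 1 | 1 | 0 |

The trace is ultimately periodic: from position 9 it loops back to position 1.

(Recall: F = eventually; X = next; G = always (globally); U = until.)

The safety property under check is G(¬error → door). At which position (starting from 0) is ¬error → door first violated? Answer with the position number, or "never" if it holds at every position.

3

Check ¬error → door at each position in order: 0 ✓, 1 ✓, 2 ✓.
At position 3 the labels are {start}, so ¬error → door is false there. This is the first violation.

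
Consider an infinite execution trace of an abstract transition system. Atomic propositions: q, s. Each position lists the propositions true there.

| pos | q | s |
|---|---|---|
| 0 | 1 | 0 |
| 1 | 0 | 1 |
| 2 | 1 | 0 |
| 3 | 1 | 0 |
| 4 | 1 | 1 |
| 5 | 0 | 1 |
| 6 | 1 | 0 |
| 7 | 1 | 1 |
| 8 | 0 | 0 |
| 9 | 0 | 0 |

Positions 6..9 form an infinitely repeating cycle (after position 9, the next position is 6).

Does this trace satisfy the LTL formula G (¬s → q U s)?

¬s → q U s must hold at every position from 0 onward. It fails at position 8, so G (¬s → q U s) is false.
Positions where ¬s holds: 0, 2, 3, 6, 8, 9.
Check q U s at each: 0→ok, 2→ok, 3→ok, 6→ok, 8→fails, 9→fails.

No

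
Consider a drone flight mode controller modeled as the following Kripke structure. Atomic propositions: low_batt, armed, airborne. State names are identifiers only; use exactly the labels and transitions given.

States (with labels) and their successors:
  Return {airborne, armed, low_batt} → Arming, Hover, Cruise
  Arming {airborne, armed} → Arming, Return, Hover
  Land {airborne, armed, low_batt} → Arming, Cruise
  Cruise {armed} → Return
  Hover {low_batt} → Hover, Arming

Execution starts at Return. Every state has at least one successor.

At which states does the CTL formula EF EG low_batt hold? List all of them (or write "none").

{Return, Arming, Land, Cruise, Hover}

States satisfying EG low_batt: {Return, Hover}.
States satisfying EF EG low_batt: {Return, Arming, Land, Cruise, Hover}.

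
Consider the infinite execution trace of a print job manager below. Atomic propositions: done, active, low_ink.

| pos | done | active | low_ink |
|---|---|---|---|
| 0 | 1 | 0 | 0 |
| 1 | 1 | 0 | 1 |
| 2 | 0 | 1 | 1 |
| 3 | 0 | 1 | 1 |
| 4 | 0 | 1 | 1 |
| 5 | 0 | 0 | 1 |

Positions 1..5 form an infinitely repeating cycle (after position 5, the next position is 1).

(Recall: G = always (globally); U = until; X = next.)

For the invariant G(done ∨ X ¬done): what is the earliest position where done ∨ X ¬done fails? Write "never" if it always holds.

Check done ∨ X ¬done at each position in order: 0 ✓, 1 ✓, 2 ✓, 3 ✓, 4 ✓.
At position 5 the labels are {low_ink} and the next position 1 has {done, low_ink}, so done ∨ X ¬done is false there. This is the first violation.

5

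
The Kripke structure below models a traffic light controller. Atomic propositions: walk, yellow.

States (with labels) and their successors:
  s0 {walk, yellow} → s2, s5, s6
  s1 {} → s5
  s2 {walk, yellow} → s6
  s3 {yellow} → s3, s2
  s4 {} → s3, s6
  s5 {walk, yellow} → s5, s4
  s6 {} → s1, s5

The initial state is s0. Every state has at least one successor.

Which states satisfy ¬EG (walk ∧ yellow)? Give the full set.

States satisfying walk ∧ yellow: {s0, s2, s5}.
States satisfying EG (walk ∧ yellow): {s0, s5}.
States satisfying ¬EG (walk ∧ yellow): {s1, s2, s3, s4, s6}.

{s1, s2, s3, s4, s6}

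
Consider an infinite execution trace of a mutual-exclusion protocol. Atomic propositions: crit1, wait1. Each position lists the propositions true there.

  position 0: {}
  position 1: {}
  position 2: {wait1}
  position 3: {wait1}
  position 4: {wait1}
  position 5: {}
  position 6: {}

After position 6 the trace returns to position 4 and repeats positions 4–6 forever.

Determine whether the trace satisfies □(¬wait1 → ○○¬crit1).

¬wait1 → ○○¬crit1 holds at every position 0..6, and those are all positions ever visited, so □(¬wait1 → ○○¬crit1) holds.
Positions where ¬wait1 holds: 0, 1, 5, 6.
Check ○○¬crit1 at each: 0→ok, 1→ok, 5→ok, 6→ok.

Yes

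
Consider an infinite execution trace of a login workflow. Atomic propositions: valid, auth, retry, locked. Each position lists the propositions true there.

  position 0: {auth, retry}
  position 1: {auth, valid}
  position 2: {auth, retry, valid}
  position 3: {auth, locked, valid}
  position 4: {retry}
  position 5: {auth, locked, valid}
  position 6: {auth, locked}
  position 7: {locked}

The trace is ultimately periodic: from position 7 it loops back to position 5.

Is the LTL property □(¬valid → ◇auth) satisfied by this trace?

¬valid → ◇auth holds at every position 0..7, and those are all positions ever visited, so □(¬valid → ◇auth) holds.
Positions where ¬valid holds: 0, 4, 6, 7.
Check ◇auth at each: 0→ok, 4→ok, 6→ok, 7→ok.

Yes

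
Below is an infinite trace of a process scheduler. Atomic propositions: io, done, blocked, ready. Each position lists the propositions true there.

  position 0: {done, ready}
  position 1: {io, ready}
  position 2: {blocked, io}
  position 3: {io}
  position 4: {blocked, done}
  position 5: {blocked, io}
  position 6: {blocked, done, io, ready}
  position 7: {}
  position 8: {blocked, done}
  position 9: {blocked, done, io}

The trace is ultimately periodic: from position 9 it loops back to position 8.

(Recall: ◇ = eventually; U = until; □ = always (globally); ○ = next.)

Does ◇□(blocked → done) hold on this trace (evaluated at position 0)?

Satisfied

□(blocked → done) holds at position 6, which is reachable from 0, so ◇□(blocked → done) holds.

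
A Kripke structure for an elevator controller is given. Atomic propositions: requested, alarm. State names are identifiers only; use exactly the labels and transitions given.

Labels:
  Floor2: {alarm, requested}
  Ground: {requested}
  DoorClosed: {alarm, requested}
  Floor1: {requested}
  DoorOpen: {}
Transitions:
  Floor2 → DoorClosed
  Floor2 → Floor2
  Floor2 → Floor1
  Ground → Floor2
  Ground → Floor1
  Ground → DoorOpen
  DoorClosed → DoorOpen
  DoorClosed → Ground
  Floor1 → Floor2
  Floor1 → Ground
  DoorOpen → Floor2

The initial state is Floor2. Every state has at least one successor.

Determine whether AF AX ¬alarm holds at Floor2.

States satisfying AX ¬alarm: {DoorClosed}.
States satisfying AF AX ¬alarm: {DoorClosed}.
There is a path from Floor2 along which AX ¬alarm never holds.
Floor2 ∉ Sat(AF AX ¬alarm).

Violated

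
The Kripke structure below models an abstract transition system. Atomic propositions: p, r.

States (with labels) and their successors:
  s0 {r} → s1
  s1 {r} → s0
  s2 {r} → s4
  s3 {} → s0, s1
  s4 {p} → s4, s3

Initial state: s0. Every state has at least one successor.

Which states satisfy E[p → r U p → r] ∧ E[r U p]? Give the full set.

States satisfying p → r: {s0, s1, s2, s3}.
States satisfying E[p → r U p → r]: {s0, s1, s2, s3}.
States satisfying r: {s0, s1, s2}.
States satisfying p: {s4}.
States satisfying E[r U p]: {s2, s4}.
States satisfying E[p → r U p → r] ∧ E[r U p]: {s2}.

{s2}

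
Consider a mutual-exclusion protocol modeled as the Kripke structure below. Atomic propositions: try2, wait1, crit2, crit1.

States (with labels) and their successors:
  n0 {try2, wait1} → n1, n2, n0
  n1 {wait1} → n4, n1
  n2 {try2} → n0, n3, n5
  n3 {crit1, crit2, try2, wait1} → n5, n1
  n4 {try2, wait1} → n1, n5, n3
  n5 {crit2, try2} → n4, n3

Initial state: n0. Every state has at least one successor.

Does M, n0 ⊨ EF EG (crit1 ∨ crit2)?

Holds

States satisfying EG (crit1 ∨ crit2): {n3, n5}.
States satisfying EF EG (crit1 ∨ crit2): {n0, n1, n2, n3, n4, n5}.
Some path from n0 reaches a state where EG (crit1 ∨ crit2) holds.
n0 ∈ Sat(EF EG (crit1 ∨ crit2)).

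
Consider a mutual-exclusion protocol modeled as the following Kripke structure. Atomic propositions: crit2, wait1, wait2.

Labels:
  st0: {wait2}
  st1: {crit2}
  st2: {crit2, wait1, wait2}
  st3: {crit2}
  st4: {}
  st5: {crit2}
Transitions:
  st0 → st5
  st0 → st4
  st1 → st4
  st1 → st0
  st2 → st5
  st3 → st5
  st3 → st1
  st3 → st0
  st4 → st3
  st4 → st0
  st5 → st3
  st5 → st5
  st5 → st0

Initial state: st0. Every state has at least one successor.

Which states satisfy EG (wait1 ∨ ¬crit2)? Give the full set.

States satisfying wait1 ∨ ¬crit2: {st0, st2, st4}.
States satisfying EG (wait1 ∨ ¬crit2): {st0, st4}.

{st0, st4}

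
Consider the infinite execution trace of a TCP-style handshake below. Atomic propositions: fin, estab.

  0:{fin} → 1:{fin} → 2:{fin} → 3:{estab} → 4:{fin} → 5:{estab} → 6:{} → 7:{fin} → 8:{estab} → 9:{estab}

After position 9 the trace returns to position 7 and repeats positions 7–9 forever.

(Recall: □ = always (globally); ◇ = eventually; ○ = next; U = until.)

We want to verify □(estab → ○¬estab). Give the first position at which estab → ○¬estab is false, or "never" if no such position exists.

8

Check estab → ○¬estab at each position in order: 0 ✓, 1 ✓, 2 ✓, 3 ✓, 4 ✓, 5 ✓, 6 ✓, 7 ✓.
At position 8 the labels are {estab} and the next position 9 has {estab}, so estab → ○¬estab is false there. This is the first violation.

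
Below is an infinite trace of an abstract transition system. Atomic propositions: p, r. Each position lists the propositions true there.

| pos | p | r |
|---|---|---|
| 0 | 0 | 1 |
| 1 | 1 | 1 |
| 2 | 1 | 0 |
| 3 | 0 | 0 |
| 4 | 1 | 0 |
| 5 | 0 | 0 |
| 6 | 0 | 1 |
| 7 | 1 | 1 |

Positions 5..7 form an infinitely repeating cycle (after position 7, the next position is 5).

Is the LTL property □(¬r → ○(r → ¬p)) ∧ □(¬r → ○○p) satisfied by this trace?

¬r → ○(r → ¬p) holds at every position 0..7, and those are all positions ever visited, so □(¬r → ○(r → ¬p)) holds.
Positions where ¬r holds: 2, 3, 4, 5.
Check ○(r → ¬p) at each: 2→ok, 3→ok, 4→ok, 5→ok.
¬r → ○○p must hold at every position from 0 onward. It fails at position 3, so □(¬r → ○○p) is false.
Positions where ¬r holds: 2, 3, 4, 5.
Check ○○p at each: 2→ok, 3→fails, 4→fails, 5→ok.
At position 0: □(¬r → ○(r → ¬p)) is true; □(¬r → ○○p) is false; so □(¬r → ○(r → ¬p)) ∧ □(¬r → ○○p) is false.

Violated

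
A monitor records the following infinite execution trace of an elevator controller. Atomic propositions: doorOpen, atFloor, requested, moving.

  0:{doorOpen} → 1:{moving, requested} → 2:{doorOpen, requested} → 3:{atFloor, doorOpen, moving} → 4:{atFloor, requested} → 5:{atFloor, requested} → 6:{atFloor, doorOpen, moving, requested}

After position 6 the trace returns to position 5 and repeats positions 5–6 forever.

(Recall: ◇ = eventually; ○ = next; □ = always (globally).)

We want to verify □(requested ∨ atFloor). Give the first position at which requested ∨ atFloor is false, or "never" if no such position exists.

At position 0 the labels are {doorOpen}, so requested ∨ atFloor is false there. This is the first violation.

0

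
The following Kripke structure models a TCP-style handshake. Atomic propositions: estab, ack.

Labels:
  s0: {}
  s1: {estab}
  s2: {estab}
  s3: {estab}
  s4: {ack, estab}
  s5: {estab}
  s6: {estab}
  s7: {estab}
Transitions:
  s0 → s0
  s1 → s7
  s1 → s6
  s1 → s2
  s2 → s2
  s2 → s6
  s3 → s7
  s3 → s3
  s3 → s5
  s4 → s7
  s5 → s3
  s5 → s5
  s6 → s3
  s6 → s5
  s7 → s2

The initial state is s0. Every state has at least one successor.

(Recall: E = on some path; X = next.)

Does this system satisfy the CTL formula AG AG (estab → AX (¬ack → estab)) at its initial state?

Yes

States satisfying AG (estab → AX (¬ack → estab)): {s0, s1, s2, s3, s4, s5, s6, s7}.
States satisfying AG AG (estab → AX (¬ack → estab)): {s0, s1, s2, s3, s4, s5, s6, s7}.
Every state reachable from s0 satisfies AG (estab → AX (¬ack → estab)).
s0 ∈ Sat(AG AG (estab → AX (¬ack → estab))).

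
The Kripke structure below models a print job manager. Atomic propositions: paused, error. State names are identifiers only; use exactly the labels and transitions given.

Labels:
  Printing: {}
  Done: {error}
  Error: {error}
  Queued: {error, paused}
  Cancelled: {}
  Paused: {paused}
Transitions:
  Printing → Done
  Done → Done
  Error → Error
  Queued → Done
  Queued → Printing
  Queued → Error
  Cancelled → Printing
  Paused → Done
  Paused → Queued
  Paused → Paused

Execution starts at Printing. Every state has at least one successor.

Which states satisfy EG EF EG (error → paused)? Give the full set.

{Paused}

States satisfying EF EG (error → paused): {Paused}.
States satisfying EG EF EG (error → paused): {Paused}.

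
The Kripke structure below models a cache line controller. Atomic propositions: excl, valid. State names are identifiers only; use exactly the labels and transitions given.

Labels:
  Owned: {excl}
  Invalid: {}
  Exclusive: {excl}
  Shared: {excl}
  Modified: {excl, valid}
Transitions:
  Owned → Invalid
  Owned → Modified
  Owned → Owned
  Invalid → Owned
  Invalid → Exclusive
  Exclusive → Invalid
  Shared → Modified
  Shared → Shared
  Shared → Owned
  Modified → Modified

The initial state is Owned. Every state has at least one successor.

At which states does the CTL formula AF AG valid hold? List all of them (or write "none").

States satisfying AG valid: {Modified}.
States satisfying AF AG valid: {Modified}.

{Modified}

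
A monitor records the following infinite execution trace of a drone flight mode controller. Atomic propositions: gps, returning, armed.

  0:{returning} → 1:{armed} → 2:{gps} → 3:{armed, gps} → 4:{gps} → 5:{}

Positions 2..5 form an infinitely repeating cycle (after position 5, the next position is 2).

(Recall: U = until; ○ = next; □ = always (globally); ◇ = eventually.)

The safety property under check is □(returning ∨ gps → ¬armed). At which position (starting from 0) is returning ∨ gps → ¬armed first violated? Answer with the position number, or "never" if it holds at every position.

3

Check returning ∨ gps → ¬armed at each position in order: 0 ✓, 1 ✓, 2 ✓.
At position 3 the labels are {armed, gps}, so returning ∨ gps → ¬armed is false there. This is the first violation.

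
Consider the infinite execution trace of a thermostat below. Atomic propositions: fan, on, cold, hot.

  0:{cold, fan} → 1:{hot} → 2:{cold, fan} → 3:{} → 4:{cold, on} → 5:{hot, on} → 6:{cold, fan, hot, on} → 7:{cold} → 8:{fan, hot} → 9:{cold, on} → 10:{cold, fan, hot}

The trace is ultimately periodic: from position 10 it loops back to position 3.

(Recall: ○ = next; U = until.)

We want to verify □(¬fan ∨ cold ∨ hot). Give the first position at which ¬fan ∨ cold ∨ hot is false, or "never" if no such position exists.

never

¬fan ∨ cold ∨ hot holds at every position 0..10, and those are all the positions the trace ever visits, so the invariant □(¬fan ∨ cold ∨ hot) is never violated.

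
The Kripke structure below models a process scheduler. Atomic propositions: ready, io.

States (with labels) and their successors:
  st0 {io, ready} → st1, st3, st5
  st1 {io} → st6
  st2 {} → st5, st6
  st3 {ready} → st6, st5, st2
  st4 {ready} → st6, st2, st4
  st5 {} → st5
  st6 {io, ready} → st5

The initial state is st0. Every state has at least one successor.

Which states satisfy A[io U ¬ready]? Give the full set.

{st1, st2, st5, st6}

States satisfying io: {st0, st1, st6}.
States satisfying ¬ready: {st1, st2, st5}.
States satisfying A[io U ¬ready]: {st1, st2, st5, st6}.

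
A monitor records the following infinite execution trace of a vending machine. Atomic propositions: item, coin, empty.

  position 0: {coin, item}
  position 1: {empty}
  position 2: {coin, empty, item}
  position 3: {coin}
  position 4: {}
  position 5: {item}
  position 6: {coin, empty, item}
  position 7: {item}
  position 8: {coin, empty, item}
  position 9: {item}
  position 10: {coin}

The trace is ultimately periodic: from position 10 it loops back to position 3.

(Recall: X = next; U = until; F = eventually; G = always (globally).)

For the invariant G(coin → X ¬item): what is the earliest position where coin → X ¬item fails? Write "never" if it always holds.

Check coin → X ¬item at each position in order: 0 ✓, 1 ✓, 2 ✓, 3 ✓, 4 ✓, 5 ✓.
At position 6 the labels are {coin, empty, item} and the next position 7 has {item}, so coin → X ¬item is false there. This is the first violation.

6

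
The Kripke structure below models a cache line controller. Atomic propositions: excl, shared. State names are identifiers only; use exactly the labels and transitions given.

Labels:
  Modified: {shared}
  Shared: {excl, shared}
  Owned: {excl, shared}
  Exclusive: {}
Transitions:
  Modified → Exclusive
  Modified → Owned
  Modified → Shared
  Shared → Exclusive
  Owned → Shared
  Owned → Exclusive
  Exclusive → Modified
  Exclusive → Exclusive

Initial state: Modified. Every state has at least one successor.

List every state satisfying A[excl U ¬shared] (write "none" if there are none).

States satisfying excl: {Shared, Owned}.
States satisfying ¬shared: {Exclusive}.
States satisfying A[excl U ¬shared]: {Shared, Owned, Exclusive}.

{Shared, Owned, Exclusive}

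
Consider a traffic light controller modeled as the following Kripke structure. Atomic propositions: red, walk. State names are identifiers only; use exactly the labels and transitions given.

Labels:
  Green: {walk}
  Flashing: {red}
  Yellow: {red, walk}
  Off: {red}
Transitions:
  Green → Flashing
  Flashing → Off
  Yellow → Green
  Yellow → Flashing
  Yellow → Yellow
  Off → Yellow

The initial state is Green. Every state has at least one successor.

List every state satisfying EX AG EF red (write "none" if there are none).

{Green, Flashing, Yellow, Off}

States satisfying AG EF red: {Green, Flashing, Yellow, Off}.
States satisfying EX AG EF red: {Green, Flashing, Yellow, Off}.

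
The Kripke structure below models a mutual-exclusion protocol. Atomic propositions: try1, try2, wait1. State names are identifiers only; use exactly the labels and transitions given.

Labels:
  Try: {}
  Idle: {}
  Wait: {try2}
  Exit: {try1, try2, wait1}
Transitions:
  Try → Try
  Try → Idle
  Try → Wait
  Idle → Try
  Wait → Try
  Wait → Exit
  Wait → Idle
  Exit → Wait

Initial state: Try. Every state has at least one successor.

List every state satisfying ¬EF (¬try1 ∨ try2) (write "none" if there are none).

none

States satisfying ¬try1 ∨ try2: {Try, Idle, Wait, Exit}.
States satisfying EF (¬try1 ∨ try2): {Try, Idle, Wait, Exit}.
States satisfying ¬EF (¬try1 ∨ try2): ∅.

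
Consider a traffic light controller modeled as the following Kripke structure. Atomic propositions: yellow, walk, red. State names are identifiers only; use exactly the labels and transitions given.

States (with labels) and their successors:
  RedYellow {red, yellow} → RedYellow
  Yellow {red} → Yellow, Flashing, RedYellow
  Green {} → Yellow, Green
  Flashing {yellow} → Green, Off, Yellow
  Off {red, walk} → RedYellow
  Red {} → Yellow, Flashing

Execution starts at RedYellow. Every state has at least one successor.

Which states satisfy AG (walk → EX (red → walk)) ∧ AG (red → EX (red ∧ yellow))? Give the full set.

States satisfying walk → EX (red → walk): {RedYellow, Yellow, Green, Flashing, Red}.
States satisfying AG (walk → EX (red → walk)): {RedYellow}.
States satisfying red → EX (red ∧ yellow): {RedYellow, Yellow, Green, Flashing, Off, Red}.
States satisfying AG (red → EX (red ∧ yellow)): {RedYellow, Yellow, Green, Flashing, Off, Red}.
States satisfying AG (walk → EX (red → walk)) ∧ AG (red → EX (red ∧ yellow)): {RedYellow}.

{RedYellow}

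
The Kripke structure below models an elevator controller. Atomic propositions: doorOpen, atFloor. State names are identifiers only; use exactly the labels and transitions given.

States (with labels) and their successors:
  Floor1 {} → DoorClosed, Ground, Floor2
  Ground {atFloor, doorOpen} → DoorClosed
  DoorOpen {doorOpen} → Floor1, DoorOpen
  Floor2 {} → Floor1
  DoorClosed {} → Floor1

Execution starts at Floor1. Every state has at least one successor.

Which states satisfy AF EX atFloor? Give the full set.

{Floor1, Ground, Floor2, DoorClosed}

States satisfying EX atFloor: {Floor1}.
States satisfying AF EX atFloor: {Floor1, Ground, Floor2, DoorClosed}.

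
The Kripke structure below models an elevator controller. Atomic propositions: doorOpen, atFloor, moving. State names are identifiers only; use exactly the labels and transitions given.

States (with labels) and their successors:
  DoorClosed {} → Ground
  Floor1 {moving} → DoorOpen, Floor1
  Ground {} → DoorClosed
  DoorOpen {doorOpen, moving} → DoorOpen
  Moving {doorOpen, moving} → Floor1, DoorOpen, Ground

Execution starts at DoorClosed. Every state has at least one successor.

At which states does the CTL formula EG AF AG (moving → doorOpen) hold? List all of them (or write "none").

States satisfying AF AG (moving → doorOpen): {DoorClosed, Ground, DoorOpen}.
States satisfying EG AF AG (moving → doorOpen): {DoorClosed, Ground, DoorOpen}.

{DoorClosed, Ground, DoorOpen}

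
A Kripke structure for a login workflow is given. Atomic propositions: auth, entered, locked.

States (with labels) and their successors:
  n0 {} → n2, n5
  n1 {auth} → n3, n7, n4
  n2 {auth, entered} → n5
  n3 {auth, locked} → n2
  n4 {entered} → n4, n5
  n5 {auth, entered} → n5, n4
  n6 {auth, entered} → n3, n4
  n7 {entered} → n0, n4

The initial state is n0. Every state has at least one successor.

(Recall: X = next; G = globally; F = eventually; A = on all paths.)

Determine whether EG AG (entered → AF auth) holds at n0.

States satisfying AG (entered → AF auth): ∅.
States satisfying EG AG (entered → AF auth): ∅.
No suitable path/successor from n0 witnesses the formula.
n0 ∉ Sat(EG AG (entered → AF auth)).

Violated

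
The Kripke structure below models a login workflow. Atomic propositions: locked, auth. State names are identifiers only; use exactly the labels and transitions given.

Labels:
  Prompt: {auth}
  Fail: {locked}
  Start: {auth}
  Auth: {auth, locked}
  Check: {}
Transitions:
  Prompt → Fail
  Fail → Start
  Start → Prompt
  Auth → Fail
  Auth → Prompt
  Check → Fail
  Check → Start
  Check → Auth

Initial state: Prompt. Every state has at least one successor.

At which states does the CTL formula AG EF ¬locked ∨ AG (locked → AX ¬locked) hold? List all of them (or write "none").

{Prompt, Fail, Start, Auth, Check}

States satisfying EF ¬locked: {Prompt, Fail, Start, Auth, Check}.
States satisfying AG EF ¬locked: {Prompt, Fail, Start, Auth, Check}.
States satisfying locked → AX ¬locked: {Prompt, Fail, Start, Check}.
States satisfying AG (locked → AX ¬locked): {Prompt, Fail, Start}.
States satisfying AG EF ¬locked ∨ AG (locked → AX ¬locked): {Prompt, Fail, Start, Auth, Check}.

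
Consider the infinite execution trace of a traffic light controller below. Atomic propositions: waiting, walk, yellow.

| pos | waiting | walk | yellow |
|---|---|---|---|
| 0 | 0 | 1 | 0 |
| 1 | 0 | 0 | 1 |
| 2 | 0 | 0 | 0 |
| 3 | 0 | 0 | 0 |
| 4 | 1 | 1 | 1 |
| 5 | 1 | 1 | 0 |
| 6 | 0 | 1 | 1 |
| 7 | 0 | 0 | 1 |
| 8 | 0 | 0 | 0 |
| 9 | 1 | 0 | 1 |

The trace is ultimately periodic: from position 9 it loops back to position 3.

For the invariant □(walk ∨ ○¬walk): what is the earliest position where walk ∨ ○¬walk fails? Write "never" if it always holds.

Check walk ∨ ○¬walk at each position in order: 0 ✓, 1 ✓, 2 ✓.
At position 3 the labels are {} and the next position 4 has {waiting, walk, yellow}, so walk ∨ ○¬walk is false there. This is the first violation.

3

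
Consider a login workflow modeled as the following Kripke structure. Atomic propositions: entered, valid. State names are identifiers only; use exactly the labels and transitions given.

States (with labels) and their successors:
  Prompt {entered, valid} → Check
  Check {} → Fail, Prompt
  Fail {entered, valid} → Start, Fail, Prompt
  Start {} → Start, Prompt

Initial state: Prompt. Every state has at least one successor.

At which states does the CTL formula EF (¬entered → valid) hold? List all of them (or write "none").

{Prompt, Check, Fail, Start}

States satisfying ¬entered → valid: {Prompt, Fail}.
States satisfying EF (¬entered → valid): {Prompt, Check, Fail, Start}.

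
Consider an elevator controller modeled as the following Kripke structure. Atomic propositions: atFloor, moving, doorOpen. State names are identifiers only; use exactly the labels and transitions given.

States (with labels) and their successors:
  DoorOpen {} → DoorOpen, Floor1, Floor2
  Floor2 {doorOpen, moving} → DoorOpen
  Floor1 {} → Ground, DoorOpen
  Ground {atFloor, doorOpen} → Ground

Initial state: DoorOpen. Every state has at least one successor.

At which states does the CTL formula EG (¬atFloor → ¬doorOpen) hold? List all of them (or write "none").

States satisfying ¬atFloor → ¬doorOpen: {DoorOpen, Floor1, Ground}.
States satisfying EG (¬atFloor → ¬doorOpen): {DoorOpen, Floor1, Ground}.

{DoorOpen, Floor1, Ground}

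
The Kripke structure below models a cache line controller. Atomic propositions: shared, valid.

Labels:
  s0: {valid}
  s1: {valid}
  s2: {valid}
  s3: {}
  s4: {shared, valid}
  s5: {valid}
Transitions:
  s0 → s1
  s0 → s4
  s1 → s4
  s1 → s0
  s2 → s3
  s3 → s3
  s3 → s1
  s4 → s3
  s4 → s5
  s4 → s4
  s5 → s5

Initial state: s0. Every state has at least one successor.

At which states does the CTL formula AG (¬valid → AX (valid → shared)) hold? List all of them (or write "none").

{s5}

States satisfying ¬valid → AX (valid → shared): {s0, s1, s2, s4, s5}.
States satisfying AG (¬valid → AX (valid → shared)): {s5}.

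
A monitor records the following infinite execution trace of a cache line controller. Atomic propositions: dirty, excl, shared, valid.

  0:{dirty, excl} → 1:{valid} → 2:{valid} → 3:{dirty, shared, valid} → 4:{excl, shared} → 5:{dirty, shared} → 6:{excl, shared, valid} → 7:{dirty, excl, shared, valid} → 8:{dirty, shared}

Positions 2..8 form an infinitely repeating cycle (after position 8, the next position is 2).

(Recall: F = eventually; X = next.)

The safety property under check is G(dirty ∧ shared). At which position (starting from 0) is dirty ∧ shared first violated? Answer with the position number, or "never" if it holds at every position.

0

At position 0 the labels are {dirty, excl}, so dirty ∧ shared is false there. This is the first violation.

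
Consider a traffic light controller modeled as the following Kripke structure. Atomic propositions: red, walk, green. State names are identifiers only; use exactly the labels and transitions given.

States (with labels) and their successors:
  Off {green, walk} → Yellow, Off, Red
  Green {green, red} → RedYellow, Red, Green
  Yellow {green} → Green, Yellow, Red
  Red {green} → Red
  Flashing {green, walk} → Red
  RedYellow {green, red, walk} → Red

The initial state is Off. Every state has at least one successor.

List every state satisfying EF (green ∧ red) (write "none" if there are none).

States satisfying green ∧ red: {Green, RedYellow}.
States satisfying EF (green ∧ red): {Off, Green, Yellow, RedYellow}.

{Off, Green, Yellow, RedYellow}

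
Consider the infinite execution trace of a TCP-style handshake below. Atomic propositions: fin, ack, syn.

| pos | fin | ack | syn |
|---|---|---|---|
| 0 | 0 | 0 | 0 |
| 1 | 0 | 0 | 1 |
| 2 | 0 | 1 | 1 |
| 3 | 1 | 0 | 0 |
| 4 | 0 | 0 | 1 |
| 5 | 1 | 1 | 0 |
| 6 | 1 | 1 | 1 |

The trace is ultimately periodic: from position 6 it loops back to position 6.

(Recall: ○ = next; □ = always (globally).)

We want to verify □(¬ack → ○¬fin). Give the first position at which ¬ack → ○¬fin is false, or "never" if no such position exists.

Check ¬ack → ○¬fin at each position in order: 0 ✓, 1 ✓, 2 ✓, 3 ✓.
At position 4 the labels are {syn} and the next position 5 has {ack, fin}, so ¬ack → ○¬fin is false there. This is the first violation.

4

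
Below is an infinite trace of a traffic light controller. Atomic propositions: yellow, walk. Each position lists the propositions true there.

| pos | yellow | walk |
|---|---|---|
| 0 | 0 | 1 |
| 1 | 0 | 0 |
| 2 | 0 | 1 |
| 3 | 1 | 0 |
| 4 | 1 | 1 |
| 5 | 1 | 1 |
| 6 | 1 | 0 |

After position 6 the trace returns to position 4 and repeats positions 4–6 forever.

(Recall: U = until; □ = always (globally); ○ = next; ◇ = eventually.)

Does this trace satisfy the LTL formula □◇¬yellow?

Does not hold

◇¬yellow must hold at every position from 0 onward. It fails at position 3, so □◇¬yellow is false.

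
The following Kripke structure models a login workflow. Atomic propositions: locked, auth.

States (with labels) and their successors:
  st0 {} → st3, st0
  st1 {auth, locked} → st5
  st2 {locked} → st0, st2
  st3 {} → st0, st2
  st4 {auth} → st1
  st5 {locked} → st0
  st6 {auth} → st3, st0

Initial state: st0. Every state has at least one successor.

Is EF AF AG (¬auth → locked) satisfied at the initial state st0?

States satisfying AF AG (¬auth → locked): ∅.
States satisfying EF AF AG (¬auth → locked): ∅.
No suitable path/successor from st0 witnesses the formula.
st0 ∉ Sat(EF AF AG (¬auth → locked)).

Violated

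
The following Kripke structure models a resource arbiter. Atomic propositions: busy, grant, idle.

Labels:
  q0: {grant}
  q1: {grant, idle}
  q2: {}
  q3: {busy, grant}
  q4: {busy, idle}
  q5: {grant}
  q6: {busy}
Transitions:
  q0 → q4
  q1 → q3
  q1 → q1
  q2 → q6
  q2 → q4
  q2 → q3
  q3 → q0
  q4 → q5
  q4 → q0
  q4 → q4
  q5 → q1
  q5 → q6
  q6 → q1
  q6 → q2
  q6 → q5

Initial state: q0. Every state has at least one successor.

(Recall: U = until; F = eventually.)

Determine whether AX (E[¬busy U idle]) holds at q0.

Yes

States satisfying E[¬busy U idle]: {q0, q1, q2, q4, q5}.
States satisfying AX (E[¬busy U idle]): {q0, q3, q4, q6}.
q0 ∈ Sat(AX (E[¬busy U idle])).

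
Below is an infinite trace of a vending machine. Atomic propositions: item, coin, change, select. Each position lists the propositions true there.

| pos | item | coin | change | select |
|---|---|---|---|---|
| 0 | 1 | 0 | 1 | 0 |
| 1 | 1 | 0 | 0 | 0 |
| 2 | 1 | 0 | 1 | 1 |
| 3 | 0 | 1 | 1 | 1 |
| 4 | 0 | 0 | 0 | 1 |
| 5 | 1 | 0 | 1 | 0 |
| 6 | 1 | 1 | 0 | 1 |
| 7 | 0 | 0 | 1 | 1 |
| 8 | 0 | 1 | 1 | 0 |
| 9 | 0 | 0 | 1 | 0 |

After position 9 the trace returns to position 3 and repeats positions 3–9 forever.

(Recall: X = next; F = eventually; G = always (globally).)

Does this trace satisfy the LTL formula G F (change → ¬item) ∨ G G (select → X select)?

Yes

F (change → ¬item) holds at every position 0..9, and those are all positions ever visited, so G F (change → ¬item) holds.
G (select → X select) must hold at every position from 0 onward. It fails at position 0, so G G (select → X select) is false.
At position 0: G F (change → ¬item) is true; G G (select → X select) is false; so G F (change → ¬item) ∨ G G (select → X select) is true.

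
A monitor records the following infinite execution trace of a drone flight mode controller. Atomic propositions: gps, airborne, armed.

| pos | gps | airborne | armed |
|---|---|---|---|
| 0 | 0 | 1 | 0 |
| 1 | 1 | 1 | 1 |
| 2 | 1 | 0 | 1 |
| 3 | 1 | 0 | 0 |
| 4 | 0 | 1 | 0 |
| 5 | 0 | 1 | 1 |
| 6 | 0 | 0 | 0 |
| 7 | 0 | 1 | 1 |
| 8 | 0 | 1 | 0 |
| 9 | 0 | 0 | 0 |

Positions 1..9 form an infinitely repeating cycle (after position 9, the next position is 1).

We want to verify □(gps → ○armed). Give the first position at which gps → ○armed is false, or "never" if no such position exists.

Check gps → ○armed at each position in order: 0 ✓, 1 ✓.
At position 2 the labels are {armed, gps} and the next position 3 has {gps}, so gps → ○armed is false there. This is the first violation.

2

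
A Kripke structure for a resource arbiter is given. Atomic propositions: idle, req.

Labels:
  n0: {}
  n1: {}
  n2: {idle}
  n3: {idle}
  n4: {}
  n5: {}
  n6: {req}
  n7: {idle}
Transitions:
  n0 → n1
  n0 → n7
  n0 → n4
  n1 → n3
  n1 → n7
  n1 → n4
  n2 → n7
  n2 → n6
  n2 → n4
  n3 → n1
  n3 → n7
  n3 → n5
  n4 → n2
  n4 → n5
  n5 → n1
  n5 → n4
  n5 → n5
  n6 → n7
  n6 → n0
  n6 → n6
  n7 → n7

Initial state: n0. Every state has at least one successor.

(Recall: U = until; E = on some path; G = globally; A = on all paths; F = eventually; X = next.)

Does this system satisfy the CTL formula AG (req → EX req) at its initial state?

States satisfying req → EX req: {n0, n1, n2, n3, n4, n5, n6, n7}.
States satisfying AG (req → EX req): {n0, n1, n2, n3, n4, n5, n6, n7}.
Every state reachable from n0 satisfies req → EX req.
n0 ∈ Sat(AG (req → EX req)).

Satisfied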